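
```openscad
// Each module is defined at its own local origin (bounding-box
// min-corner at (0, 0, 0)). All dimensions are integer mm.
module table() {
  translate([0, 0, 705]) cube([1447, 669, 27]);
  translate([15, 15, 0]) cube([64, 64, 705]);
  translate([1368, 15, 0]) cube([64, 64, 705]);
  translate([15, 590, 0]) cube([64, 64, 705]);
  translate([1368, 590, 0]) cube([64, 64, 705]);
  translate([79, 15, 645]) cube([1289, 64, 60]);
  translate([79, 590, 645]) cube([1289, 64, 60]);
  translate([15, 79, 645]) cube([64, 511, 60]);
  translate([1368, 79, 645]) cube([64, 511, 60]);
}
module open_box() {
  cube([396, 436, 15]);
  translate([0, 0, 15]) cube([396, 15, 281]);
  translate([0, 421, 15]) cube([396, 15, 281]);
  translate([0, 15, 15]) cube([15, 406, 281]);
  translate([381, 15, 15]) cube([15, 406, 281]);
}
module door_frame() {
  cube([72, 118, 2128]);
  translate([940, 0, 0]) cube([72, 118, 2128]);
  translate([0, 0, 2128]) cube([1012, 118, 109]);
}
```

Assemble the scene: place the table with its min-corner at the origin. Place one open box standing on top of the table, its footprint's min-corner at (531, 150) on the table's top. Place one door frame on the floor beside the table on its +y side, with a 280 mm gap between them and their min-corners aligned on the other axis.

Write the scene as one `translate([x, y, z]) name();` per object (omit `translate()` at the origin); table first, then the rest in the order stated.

table();
translate([531, 150, 732]) open_box();
translate([0, 949, 0]) door_frame();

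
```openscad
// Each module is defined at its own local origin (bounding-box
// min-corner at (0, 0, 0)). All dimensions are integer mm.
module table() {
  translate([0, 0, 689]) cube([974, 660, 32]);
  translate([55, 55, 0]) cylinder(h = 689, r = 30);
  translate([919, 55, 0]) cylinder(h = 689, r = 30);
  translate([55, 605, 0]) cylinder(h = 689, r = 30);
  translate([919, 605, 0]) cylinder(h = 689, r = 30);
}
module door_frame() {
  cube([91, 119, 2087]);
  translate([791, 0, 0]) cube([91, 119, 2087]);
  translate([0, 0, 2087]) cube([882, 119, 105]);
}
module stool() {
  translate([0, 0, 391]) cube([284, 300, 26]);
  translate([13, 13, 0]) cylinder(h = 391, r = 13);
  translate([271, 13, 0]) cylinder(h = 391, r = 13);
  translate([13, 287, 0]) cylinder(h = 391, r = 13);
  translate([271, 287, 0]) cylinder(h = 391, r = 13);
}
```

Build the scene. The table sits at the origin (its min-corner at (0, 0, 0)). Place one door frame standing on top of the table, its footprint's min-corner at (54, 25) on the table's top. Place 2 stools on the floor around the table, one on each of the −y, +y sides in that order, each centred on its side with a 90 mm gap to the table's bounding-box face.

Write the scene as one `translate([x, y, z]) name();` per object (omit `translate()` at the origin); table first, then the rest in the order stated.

table();
translate([54, 25, 721]) door_frame();
translate([345, -390, 0]) stool();
translate([345, 750, 0]) stool();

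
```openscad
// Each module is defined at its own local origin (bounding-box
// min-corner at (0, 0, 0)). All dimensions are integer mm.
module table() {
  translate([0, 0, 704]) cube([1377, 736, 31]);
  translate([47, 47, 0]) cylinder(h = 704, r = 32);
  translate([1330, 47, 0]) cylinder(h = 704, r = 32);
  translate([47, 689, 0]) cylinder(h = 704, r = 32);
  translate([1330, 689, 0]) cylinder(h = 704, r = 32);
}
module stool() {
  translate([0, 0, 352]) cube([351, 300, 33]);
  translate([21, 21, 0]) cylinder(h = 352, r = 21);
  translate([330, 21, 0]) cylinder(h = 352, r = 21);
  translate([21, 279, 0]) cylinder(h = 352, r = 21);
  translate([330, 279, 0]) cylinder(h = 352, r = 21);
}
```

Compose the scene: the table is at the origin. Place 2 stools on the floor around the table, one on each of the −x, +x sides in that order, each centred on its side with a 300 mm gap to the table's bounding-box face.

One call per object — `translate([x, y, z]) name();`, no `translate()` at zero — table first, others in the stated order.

table();
translate([-651, 218, 0]) stool();
translate([1677, 218, 0]) stool();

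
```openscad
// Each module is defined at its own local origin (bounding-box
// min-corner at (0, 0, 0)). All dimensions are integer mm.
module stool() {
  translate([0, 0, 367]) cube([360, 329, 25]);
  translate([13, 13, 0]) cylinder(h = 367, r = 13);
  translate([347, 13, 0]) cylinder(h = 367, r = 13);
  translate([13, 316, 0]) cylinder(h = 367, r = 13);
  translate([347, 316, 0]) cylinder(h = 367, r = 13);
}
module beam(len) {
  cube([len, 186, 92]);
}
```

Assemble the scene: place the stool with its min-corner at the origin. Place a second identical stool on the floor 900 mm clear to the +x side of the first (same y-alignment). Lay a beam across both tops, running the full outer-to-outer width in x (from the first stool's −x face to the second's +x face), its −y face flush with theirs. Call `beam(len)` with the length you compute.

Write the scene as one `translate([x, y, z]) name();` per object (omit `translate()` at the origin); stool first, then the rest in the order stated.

stool();
translate([1260, 0, 0]) stool();
translate([0, 0, 392]) beam(1620);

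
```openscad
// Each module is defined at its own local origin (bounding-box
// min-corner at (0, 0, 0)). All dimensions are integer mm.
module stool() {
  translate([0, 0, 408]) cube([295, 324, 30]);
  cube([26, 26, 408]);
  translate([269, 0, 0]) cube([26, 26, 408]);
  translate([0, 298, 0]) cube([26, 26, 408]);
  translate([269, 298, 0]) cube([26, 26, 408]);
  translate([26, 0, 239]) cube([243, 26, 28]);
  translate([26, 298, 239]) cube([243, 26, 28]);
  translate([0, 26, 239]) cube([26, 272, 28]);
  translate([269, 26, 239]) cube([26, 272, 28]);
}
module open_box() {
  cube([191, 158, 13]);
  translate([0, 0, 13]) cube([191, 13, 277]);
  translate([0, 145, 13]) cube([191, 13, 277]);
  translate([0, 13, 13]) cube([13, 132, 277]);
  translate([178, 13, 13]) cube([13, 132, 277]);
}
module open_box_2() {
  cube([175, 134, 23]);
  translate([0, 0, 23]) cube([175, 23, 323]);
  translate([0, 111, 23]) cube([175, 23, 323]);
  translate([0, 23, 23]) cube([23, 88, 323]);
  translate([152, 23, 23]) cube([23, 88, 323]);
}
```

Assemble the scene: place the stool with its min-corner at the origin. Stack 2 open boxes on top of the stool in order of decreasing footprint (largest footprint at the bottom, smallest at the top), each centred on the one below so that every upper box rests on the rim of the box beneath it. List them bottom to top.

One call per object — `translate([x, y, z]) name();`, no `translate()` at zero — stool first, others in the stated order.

stool();
translate([52, 83, 438]) open_box();
translate([60, 95, 728]) open_box_2();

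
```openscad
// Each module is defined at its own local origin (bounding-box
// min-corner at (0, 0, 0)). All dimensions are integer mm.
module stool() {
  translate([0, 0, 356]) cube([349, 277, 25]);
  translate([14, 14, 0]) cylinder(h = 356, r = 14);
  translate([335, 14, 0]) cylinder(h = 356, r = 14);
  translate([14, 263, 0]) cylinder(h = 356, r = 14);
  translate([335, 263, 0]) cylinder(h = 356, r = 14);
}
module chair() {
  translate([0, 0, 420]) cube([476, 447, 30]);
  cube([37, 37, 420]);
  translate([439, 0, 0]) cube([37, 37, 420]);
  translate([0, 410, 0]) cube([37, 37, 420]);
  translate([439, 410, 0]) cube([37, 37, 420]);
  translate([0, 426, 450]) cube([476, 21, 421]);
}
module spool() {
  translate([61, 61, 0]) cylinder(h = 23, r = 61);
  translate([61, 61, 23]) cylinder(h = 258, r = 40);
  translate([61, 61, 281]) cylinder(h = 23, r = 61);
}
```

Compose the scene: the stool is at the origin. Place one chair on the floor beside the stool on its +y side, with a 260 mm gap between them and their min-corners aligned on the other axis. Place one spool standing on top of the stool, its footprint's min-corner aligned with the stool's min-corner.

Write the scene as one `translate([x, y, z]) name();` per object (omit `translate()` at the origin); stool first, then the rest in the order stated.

stool();
translate([0, 537, 0]) chair();
translate([0, 0, 381]) spool();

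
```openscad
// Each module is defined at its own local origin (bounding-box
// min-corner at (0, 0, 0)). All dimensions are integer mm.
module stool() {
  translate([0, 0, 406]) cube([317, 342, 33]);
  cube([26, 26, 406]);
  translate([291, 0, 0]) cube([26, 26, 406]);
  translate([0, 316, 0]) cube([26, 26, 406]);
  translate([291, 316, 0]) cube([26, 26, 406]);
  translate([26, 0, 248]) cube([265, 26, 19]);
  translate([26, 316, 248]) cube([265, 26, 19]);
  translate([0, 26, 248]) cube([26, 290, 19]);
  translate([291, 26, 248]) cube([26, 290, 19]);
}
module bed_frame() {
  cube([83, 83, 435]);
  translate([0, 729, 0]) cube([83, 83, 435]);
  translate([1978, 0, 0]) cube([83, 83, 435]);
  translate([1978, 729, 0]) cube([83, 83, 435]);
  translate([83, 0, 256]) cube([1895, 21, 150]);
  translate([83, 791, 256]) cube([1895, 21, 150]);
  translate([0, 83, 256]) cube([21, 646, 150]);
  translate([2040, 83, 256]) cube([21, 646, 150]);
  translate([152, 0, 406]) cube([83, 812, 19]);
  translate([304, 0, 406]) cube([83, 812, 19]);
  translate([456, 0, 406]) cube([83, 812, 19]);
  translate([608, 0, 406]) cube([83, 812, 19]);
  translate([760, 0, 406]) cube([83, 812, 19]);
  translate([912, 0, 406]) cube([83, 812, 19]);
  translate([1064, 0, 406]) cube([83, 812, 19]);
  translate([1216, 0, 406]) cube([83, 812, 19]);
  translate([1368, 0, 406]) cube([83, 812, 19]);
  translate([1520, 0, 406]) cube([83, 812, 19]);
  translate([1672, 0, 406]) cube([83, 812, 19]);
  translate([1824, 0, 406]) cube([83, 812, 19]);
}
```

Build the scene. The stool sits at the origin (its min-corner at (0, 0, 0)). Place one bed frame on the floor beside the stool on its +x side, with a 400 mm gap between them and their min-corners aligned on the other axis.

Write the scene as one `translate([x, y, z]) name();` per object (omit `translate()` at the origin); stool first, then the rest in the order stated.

stool();
translate([717, 0, 0]) bed_frame();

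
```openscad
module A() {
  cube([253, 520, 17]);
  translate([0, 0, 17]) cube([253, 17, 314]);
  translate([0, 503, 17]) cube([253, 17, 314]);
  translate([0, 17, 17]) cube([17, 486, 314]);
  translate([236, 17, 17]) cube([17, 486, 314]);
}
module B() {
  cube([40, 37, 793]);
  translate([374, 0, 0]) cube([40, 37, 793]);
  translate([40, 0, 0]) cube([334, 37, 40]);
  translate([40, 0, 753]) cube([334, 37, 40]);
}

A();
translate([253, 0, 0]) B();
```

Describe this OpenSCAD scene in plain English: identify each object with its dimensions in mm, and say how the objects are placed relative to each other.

A is an open-topped rectangular box: outside dimensions 253×520×331 mm, with a uniform wall and base thickness of 17 mm. The base is a full 253×520 slab on the floor; four walls sit on top of the base. The front and back walls (the −y and +y sides) span the full width; the two side walls fit between them.

B is a picture frame with a 334×713 mm rectangular opening (x by z) and a uniform 40 mm border on every side. Frame depth is 37 mm along y. It is built from two vertical stiles running the full outside height and two horizontal rails spanning the gap between the stiles.

The picture frame is against the open box's +x side, with their −y faces flush.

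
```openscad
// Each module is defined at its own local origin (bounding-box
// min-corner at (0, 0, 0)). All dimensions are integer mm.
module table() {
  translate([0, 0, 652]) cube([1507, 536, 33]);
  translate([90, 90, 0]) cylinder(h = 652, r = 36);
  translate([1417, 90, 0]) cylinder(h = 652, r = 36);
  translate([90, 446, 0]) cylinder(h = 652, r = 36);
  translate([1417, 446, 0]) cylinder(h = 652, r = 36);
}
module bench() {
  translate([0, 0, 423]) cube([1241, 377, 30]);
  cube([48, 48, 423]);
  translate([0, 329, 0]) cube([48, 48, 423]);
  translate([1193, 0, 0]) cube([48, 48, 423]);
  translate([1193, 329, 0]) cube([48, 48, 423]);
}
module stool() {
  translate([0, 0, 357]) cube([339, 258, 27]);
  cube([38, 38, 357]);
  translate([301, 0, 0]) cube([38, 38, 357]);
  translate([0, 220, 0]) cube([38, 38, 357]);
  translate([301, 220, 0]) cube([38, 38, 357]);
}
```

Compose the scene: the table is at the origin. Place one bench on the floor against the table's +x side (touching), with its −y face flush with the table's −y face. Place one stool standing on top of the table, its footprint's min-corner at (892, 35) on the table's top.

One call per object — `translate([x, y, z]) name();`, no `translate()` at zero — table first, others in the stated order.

table();
translate([1507, 0, 0]) bench();
translate([892, 35, 685]) stool();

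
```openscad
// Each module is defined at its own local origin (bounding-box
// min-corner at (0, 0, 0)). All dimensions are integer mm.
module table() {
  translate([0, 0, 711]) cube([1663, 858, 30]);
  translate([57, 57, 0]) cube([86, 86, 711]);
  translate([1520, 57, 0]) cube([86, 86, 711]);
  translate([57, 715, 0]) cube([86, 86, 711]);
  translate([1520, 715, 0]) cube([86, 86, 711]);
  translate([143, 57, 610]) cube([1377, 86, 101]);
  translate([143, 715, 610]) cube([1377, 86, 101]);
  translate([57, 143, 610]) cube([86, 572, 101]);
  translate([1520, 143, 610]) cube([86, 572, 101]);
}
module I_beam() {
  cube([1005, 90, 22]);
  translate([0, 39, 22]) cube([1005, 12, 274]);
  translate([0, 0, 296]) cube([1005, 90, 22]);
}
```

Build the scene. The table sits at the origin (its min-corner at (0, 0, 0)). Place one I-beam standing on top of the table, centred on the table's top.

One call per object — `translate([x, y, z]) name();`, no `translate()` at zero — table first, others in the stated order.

table();
translate([329, 384, 741]) I_beam();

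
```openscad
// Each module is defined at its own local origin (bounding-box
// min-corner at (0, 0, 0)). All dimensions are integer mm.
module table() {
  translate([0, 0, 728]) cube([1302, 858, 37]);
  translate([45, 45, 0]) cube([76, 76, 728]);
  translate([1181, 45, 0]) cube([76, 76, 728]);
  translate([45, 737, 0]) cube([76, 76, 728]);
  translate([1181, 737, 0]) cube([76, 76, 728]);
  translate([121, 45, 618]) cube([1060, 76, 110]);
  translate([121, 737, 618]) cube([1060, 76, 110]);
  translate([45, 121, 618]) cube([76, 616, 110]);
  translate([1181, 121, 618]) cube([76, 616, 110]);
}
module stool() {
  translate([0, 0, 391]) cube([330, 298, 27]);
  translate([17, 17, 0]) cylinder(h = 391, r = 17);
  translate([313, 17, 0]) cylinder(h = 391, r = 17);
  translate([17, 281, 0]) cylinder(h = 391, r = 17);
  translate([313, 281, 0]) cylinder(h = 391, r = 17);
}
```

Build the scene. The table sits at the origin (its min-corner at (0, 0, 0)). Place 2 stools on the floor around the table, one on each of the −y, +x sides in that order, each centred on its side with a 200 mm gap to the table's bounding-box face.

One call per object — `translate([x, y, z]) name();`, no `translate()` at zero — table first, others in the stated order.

table();
translate([486, -498, 0]) stool();
translate([1502, 280, 0]) stool();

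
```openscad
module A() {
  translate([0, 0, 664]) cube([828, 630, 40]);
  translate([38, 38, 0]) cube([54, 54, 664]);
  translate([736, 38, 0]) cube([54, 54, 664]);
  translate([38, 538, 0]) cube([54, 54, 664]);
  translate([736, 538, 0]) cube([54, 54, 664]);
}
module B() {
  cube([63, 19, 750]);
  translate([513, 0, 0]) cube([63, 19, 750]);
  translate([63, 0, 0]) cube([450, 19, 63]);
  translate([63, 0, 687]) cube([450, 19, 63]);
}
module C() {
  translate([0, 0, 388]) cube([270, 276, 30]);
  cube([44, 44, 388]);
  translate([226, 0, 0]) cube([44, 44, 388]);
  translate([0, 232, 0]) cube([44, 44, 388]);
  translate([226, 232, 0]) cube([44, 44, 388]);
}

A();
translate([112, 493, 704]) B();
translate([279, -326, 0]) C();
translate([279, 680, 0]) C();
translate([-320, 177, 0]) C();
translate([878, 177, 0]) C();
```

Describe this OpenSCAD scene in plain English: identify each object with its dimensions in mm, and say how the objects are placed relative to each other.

A is a rectangular dining table. The top is 828×630×40 mm with its upper surface at z = 704 mm. It stands on four 54×54 mm square legs, each inset 38 mm from the nearest pair of top edges, running from the floor to the underside of the top.

B is a picture frame with a 450×624 mm rectangular opening (x by z) and a uniform 63 mm border on every side. Frame depth is 19 mm along y. It is built from two vertical stiles running the full outside height and two horizontal rails spanning the gap between the stiles.

C is a simple wooden stool: a rectangular seat 270 mm (x) by 276 mm (y), 30 mm thick, top face at z = 418 mm, on four square legs, each 44×44 mm in cross-section. The legs rest on z = 0, each flush with a corner of the seat.

The picture frame is on top of the table. Four stools sit around the table at the −y, +y, −x, +x sides.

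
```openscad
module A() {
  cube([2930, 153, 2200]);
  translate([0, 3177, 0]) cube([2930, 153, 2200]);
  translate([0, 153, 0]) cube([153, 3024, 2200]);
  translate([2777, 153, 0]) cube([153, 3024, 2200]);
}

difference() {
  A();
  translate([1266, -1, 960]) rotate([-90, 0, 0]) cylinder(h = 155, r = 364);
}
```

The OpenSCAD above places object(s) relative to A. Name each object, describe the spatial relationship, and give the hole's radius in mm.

A is a house frame. The house frame has a circular hole through its front wall. The hole's radius is 364 mm.

The subtracted cylinder has r = 364 mm.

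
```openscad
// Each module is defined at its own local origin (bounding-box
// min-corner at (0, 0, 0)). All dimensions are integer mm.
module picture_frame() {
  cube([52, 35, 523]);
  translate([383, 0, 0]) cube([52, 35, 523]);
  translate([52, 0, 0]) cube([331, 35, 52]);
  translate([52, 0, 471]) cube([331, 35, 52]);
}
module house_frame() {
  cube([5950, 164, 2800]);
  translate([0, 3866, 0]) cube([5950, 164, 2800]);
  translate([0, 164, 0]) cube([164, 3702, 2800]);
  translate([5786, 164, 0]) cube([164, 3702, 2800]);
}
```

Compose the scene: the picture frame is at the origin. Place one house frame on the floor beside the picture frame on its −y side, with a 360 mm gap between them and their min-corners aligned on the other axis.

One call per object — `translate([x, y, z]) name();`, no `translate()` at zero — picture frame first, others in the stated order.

picture_frame();
translate([0, -4390, 0]) house_frame();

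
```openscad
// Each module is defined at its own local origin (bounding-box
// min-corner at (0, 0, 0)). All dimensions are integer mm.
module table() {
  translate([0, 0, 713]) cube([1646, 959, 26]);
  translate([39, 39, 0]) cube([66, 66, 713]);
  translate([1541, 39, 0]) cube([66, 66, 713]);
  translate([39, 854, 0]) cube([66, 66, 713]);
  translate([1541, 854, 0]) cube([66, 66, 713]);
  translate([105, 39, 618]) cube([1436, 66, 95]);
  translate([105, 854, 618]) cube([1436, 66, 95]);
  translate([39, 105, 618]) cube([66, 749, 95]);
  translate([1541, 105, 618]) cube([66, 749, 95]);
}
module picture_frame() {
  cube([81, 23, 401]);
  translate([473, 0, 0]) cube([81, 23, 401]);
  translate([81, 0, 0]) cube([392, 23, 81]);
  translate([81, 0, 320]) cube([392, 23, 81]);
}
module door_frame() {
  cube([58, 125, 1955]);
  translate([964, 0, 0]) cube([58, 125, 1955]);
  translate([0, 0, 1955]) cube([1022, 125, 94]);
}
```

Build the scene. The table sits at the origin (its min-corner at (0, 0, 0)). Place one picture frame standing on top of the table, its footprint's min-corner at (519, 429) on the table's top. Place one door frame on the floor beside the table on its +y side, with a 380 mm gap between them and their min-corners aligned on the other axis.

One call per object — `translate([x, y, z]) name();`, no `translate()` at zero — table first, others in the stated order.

table();
translate([519, 429, 739]) picture_frame();
translate([0, 1339, 0]) door_frame();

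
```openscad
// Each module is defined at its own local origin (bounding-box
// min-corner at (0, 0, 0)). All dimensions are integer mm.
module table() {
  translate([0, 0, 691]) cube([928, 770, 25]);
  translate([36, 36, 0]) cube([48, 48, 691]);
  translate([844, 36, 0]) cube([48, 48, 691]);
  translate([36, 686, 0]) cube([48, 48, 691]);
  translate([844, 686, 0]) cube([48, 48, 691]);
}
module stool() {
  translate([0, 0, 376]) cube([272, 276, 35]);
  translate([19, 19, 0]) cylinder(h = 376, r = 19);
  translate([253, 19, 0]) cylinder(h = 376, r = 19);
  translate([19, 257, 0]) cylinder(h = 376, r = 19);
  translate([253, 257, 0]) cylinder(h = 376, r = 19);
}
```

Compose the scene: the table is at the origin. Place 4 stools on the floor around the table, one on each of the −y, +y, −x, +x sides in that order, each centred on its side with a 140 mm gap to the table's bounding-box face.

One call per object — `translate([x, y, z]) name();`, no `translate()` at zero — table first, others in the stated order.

table();
translate([328, -416, 0]) stool();
translate([328, 910, 0]) stool();
translate([-412, 247, 0]) stool();
translate([1068, 247, 0]) stool();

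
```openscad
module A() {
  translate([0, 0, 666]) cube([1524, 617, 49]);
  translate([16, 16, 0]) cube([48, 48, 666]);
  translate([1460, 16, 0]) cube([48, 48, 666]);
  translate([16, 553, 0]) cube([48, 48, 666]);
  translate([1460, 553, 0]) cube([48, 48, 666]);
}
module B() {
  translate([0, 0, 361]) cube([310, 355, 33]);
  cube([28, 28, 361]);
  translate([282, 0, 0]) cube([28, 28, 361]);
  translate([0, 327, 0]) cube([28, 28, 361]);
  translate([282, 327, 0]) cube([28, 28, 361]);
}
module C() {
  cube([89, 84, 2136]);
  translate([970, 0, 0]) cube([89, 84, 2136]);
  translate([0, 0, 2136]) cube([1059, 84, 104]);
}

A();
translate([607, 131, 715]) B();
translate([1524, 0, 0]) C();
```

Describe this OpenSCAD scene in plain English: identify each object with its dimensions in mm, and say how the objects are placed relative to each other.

A is a table with a 1524×617 mm rectangular top, 49 mm thick, top surface at z = 715 mm, supported by four 48×48 mm square legs, each inset 16 mm from the nearest pair of top edges, running from the floor.

B is a four-legged stool. The seat is a 310×355×33 mm slab whose top surface is at z = 394 mm; four square legs, each 28×28 mm in cross-section, run from the floor (z = 0) to the underside of the seat, each flush with a corner of the seat.

C is a rectangular door frame: two vertical jambs of 89×84 mm section, 2136 mm tall, with a clear opening 881 mm wide between their inner faces. A header 104 mm tall and 84 mm deep lies on top of the jambs and spans the full outside width.

The stool is on top of the table, centred. The door frame is against the table's +x side, with their −y faces flush.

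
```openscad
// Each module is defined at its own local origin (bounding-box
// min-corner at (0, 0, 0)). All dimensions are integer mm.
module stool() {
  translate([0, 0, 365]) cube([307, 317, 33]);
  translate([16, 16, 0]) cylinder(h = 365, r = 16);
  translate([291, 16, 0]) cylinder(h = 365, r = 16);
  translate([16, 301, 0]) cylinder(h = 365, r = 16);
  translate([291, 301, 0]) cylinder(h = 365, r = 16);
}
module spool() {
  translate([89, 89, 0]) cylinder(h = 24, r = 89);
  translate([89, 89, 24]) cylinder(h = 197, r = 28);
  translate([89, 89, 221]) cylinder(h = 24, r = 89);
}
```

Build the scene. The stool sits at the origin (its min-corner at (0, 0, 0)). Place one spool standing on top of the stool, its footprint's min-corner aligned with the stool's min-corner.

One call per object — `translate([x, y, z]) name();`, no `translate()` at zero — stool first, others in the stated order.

stool();
translate([0, 0, 398]) spool();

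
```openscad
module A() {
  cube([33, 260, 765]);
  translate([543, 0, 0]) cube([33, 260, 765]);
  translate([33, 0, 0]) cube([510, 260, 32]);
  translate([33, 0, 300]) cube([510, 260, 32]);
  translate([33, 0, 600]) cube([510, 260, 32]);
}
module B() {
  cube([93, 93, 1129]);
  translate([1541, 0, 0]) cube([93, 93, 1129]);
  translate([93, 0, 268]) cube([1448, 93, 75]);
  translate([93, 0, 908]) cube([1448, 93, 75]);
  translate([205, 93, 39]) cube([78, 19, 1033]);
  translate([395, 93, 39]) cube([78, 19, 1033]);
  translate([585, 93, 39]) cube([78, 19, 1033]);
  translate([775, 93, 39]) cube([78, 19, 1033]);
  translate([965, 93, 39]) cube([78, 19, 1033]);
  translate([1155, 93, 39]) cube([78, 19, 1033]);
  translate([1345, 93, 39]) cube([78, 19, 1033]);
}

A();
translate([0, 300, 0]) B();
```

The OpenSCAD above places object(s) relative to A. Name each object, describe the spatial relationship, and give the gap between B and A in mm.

A is a bookshelf. B is a fence section. The fence section is on the floor beside the bookshelf on its +y side. The gap between the fence section and the bookshelf is 40 mm.

The fence section's nearest face is 40 mm from the bookshelf's +y face.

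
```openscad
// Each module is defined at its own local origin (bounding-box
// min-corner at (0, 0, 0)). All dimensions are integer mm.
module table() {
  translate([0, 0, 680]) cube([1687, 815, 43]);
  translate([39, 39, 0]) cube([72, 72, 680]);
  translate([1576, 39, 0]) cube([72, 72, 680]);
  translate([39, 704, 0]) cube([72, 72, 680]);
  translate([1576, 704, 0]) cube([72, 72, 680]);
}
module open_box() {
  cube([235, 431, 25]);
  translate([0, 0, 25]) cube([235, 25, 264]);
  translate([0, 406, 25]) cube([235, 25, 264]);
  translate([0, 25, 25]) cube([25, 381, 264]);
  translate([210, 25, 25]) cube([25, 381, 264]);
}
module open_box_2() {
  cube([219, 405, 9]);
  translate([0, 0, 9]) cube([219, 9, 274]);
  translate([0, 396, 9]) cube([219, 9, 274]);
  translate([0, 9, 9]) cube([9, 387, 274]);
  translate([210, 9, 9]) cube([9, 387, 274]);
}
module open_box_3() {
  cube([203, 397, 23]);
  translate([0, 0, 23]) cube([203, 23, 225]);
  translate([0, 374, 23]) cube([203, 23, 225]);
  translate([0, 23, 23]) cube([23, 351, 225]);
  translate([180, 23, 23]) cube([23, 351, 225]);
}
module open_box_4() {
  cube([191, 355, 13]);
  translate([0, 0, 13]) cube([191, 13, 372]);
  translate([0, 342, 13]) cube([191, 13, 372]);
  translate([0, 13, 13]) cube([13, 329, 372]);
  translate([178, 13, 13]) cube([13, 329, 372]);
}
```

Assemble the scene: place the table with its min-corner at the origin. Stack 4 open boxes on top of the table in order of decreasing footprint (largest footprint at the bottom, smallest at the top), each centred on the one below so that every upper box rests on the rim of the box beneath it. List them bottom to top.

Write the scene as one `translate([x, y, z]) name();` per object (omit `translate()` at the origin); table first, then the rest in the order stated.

table();
translate([726, 192, 723]) open_box();
translate([734, 205, 1012]) open_box_2();
translate([742, 209, 1295]) open_box_3();
translate([748, 230, 1543]) open_box_4();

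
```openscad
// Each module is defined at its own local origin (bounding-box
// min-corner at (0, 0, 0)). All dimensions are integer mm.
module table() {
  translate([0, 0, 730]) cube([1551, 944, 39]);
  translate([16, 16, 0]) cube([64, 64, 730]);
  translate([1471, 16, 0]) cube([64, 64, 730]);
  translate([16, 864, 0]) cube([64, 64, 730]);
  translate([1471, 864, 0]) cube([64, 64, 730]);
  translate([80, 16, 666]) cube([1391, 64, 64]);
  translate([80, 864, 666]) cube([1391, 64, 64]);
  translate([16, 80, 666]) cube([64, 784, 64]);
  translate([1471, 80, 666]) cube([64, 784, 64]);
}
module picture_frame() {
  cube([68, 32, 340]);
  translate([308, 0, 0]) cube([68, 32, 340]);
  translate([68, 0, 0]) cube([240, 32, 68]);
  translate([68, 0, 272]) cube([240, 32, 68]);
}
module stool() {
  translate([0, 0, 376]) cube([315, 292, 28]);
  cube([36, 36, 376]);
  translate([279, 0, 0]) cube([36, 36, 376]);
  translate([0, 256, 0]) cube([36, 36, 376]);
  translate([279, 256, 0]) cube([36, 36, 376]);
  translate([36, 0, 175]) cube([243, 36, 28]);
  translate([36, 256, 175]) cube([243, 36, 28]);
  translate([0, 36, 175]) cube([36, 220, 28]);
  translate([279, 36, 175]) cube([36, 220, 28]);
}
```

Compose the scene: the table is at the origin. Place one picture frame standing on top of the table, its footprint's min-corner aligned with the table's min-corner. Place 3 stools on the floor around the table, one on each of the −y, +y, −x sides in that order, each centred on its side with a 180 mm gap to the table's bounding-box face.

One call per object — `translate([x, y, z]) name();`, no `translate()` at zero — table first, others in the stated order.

table();
translate([0, 0, 769]) picture_frame();
translate([618, -472, 0]) stool();
translate([618, 1124, 0]) stool();
translate([-495, 326, 0]) stool();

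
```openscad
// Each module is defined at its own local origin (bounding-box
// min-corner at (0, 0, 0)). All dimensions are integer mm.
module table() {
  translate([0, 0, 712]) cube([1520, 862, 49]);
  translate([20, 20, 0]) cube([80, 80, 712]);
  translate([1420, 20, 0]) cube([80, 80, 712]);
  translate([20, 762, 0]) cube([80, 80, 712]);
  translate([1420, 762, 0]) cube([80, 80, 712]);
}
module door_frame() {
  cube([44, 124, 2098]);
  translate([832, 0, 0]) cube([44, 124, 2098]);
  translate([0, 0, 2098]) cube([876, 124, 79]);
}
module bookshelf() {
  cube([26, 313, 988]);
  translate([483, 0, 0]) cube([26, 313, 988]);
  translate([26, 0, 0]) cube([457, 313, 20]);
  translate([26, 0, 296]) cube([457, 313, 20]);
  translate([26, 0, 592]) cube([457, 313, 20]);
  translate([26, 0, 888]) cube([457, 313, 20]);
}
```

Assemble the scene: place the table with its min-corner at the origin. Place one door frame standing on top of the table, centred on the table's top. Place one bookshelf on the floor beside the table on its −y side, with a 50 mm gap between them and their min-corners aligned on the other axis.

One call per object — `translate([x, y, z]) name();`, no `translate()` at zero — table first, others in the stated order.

table();
translate([322, 369, 761]) door_frame();
translate([0, -363, 0]) bookshelf();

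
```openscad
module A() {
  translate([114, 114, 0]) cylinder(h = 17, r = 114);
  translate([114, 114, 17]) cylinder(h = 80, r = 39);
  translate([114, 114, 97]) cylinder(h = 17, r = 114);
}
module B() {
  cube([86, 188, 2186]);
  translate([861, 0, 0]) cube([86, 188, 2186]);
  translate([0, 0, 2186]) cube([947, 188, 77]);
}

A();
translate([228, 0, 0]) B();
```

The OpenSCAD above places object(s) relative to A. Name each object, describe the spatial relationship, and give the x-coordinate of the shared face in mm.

The spool's +x face and the door frame's −x face are both at x = 228 mm.

A is a spool. B is a door frame. The door frame is against the spool's +x side, with their −y faces flush. The x-coordinate of the shared face is 228 mm.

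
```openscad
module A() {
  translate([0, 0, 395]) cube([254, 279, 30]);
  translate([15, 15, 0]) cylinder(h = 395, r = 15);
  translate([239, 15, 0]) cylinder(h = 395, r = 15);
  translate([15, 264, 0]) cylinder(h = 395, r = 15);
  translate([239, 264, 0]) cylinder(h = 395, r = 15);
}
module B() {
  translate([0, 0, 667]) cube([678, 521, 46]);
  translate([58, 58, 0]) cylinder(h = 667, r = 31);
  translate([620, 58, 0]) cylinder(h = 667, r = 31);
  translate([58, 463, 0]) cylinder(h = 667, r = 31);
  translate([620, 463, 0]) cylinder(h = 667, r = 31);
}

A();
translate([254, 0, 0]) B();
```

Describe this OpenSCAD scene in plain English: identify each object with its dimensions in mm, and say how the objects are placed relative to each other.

A is a simple wooden stool: a rectangular seat 254 mm (x) by 279 mm (y), 30 mm thick, top face at z = 425 mm, on four round legs, each 30 mm in diameter. The legs rest on z = 0, each leg's axis is inset half a diameter from the nearest pair of seat edges (so the leg's bounding box is flush with the corner).

B is a table: top 678 mm (x) × 521 mm (y), 46 mm thick, upper face at z = 713 mm, on four round legs of 62 mm diameter, each leg's bounding box inset 27 mm from the nearest pair of top edges, running from z = 0 to the bottom of the top.

The table is against the stool's +x side, with their −y faces flush.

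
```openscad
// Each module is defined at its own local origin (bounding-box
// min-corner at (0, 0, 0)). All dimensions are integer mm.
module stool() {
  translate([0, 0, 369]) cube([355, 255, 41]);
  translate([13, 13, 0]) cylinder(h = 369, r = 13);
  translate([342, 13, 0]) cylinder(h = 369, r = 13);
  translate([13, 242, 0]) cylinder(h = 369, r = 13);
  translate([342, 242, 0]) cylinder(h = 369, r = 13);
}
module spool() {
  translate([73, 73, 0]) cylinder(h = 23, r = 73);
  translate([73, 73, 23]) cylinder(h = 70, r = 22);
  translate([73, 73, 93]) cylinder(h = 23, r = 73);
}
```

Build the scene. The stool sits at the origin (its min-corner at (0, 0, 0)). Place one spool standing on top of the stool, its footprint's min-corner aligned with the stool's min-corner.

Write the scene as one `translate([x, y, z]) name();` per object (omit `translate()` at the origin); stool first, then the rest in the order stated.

stool();
translate([0, 0, 410]) spool();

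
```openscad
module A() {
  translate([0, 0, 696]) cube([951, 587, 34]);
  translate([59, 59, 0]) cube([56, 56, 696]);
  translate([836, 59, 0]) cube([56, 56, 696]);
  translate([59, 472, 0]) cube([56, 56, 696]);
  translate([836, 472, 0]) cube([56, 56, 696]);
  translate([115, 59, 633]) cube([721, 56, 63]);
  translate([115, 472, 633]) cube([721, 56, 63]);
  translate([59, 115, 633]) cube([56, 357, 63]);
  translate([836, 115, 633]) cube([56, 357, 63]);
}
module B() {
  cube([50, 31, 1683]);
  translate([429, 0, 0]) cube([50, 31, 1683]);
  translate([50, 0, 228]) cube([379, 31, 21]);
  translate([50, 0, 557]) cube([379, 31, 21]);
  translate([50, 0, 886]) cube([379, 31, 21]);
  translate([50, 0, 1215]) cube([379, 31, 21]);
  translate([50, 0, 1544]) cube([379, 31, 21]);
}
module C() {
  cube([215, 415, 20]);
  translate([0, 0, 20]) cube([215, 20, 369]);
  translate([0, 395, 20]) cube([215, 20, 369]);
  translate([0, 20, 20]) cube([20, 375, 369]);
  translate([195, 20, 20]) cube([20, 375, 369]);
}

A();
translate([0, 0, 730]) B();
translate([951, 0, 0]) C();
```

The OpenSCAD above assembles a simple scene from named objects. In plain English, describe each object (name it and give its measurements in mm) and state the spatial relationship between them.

A is a table: top 951 mm (x) × 587 mm (y), 34 mm thick, upper face at z = 730 mm, on four 56×56 mm square legs, each inset 59 mm from the nearest pair of top edges, running from z = 0 to the bottom of the top. Four apron rails, 56 mm thick and 63 mm tall, run between adjacent legs with their top edges flush with the underside of the top and their outer faces flush with the legs' outer faces.

B is a wooden ladder with two side rails of 50×31 mm section and 1683 mm height, set 479 mm apart overall. Between them run 5 rectangular rungs (31 mm deep, 21 mm thick), front faces flush with the rails' −y face. The bottom of the first rung is 228 mm above the floor and each subsequent rung is 329 mm higher than the one below.

C is an open-topped rectangular box: outside dimensions 215×415×389 mm, with a uniform wall and base thickness of 20 mm. The base is a full 215×415 slab on the floor; four walls sit on top of the base. The front and back walls (the −y and +y sides) span the full width; the two side walls fit between them.

The ladder is on top of the table. The open box is against the table's +x side, with their −y faces flush.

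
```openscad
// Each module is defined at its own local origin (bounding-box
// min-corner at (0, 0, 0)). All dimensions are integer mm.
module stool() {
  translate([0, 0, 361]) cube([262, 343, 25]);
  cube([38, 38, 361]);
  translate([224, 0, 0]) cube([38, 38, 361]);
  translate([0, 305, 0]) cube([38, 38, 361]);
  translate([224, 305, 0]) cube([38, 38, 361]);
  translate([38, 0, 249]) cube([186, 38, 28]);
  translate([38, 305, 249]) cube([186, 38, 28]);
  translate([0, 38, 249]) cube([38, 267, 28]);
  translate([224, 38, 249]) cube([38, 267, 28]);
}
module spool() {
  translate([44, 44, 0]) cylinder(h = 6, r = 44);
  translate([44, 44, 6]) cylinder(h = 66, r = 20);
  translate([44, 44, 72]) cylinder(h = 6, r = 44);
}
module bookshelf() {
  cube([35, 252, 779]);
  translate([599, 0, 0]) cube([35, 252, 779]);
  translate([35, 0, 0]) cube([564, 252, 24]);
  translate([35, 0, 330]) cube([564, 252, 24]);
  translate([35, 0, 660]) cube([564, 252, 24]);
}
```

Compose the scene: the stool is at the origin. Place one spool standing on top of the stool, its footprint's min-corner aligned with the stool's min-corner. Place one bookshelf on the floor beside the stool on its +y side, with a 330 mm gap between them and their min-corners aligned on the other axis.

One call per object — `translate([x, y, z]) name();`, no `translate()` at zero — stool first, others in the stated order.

stool();
translate([0, 0, 386]) spool();
translate([0, 673, 0]) bookshelf();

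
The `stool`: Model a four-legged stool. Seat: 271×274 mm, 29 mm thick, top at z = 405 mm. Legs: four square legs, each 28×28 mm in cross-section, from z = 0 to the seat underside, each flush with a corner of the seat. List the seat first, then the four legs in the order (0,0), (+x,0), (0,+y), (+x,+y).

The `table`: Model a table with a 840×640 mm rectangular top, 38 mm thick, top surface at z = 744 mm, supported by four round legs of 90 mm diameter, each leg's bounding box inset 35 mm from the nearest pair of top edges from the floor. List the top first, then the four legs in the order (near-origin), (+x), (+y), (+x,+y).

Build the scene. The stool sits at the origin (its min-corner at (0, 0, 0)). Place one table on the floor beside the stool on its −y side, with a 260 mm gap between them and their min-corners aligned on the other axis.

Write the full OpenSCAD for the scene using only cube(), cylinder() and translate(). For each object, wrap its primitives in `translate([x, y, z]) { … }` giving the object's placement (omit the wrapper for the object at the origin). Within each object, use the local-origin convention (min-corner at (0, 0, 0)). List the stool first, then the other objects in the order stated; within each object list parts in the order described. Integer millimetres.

translate([0, 0, 376]) cube([271, 274, 29]);
cube([28, 28, 376]);
translate([243, 0, 0]) cube([28, 28, 376]);
translate([0, 246, 0]) cube([28, 28, 376]);
translate([243, 246, 0]) cube([28, 28, 376]);
translate([0, -900, 0]) {
  translate([0, 0, 706]) cube([840, 640, 38]);
  translate([80, 80, 0]) cylinder(h = 706, r = 45);
  translate([760, 80, 0]) cylinder(h = 706, r = 45);
  translate([80, 560, 0]) cylinder(h = 706, r = 45);
  translate([760, 560, 0]) cylinder(h = 706, r = 45);
}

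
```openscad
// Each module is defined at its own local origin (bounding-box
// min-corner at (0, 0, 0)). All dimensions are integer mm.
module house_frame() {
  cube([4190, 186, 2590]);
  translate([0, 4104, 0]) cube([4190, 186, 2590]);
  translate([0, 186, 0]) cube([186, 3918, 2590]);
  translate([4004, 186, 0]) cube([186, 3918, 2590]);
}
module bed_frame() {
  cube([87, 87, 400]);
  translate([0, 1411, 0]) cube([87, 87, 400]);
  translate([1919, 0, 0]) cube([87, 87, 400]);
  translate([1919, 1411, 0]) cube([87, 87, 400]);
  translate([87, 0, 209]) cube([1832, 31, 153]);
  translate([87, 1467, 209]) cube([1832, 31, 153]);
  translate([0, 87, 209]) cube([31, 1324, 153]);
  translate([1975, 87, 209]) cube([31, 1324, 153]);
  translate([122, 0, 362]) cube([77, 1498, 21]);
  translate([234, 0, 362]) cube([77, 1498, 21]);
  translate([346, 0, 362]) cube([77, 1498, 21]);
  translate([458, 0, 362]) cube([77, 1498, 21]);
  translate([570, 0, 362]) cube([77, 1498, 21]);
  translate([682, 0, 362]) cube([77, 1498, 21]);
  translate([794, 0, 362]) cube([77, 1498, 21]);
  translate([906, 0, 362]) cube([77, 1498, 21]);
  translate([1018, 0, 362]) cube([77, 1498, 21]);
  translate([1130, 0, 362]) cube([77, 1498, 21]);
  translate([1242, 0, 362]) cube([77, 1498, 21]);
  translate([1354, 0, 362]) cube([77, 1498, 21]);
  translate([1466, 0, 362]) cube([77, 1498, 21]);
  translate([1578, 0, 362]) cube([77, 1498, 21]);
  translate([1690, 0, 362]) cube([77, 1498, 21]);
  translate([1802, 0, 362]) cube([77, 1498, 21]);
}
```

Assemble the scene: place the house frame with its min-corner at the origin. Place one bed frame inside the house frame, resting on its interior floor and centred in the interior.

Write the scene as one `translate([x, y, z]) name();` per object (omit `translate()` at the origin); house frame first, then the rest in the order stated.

house_frame();
translate([1092, 1396, 0]) bed_frame();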